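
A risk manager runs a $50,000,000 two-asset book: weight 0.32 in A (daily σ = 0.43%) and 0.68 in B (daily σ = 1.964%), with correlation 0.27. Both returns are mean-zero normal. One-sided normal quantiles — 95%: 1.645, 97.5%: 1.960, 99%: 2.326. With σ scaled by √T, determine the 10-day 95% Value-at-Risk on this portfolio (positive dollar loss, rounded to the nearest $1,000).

σ_p = √(0.32²·0.43² + 0.68²·1.964² + 2·0.27·0.32·0.68·0.43·1.964) = 1.379%.
σ_{10d} = 1.379% × √10 = 4.361%.
VaR = 1.645 × 4.361% = 7.174%; on $50,000,000 that is $3,587,000.

$3,587,000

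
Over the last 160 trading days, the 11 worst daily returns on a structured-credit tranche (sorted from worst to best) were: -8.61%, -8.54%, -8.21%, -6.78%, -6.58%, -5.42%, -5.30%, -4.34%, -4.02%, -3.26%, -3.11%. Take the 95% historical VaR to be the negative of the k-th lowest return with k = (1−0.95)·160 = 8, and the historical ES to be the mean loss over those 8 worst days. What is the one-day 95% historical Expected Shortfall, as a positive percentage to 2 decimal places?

The 8 worst returns sum to -53.78%.
ES = −(-53.78%) / 8 = 6.7225% ≈ 6.72%.

6.72%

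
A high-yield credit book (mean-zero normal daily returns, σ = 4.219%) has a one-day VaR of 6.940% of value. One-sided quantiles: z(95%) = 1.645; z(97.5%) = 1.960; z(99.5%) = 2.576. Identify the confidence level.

Implied z = VaR/σ = 6.940 / 4.219 = 1.645.
This matches z(95%) = 1.645.

95%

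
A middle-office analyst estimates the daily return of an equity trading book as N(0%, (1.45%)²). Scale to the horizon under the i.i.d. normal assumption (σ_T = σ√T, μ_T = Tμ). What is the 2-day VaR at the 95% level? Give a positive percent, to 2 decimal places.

3.37%

At 95%, z = 1.645.
σ_{2d} = 1.45% × √2 = 2.051%.
VaR = 1.645 × 2.051% = 3.374%.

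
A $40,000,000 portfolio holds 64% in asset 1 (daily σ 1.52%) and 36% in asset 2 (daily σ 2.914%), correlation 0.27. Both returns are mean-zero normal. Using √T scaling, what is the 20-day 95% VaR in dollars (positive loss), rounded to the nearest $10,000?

$4,740,000

σ_p = √(0.64²·1.52² + 0.36²·2.914² + 2·0.27·0.64·0.36·1.52·2.914) = 1.612%.
σ_{20d} = 1.612% × √20 = 7.209%.
z(95%) = 1.645.
VaR = 1.645 × 7.209% = 11.859%; on $40,000,000 that is $4,743,600.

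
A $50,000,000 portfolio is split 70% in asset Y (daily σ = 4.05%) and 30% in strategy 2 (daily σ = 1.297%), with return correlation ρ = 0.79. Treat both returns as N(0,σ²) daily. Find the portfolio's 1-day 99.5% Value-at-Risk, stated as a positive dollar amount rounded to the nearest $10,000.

$4,060,000

σ_p² = 0.7²·4.05² + 0.3²·1.297² + 2·0.79·0.7·0.3·4.05·1.297 = 9.9315 (%²).
σ_p = √9.9315 = 3.151%.
At 99.5%, z = 2.576.
VaR = 2.576 × 3.151% = 8.117%; on $50,000,000 that is $4,058,500.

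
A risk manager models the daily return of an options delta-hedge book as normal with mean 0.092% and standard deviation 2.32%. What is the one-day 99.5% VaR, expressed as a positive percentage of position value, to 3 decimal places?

5.884%

At 99.5% one-sided, z = 2.576.
VaR = −μ + z·σ = −(0.092%) + 2.576 × 2.32% = 5.884%.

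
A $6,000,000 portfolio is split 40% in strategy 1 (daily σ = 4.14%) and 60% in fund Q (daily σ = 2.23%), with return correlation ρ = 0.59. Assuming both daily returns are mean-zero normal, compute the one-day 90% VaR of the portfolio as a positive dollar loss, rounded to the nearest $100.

σ_p² = 0.4²·4.14² + 0.6²·2.23² + 2·0.59·0.4·0.6·4.14·2.23 = 7.1471 (%²).
σ_p = √7.1471 = 2.673%.
At 90%, z = 1.282.
VaR = 1.282 × 2.673% = 3.427%; on $6,000,000 that is $205,620.

$205,600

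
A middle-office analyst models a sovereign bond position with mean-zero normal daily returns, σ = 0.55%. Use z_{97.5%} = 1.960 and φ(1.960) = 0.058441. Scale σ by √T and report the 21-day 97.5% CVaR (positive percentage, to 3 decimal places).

5.892%

σ_{21d} = 0.55% × √21 = 2.520%.
ES multiplier = φ(z)/(1−α) = 0.058441/0.025 = 2.338.
ES = 2.520% × 2.338 = 5.892%.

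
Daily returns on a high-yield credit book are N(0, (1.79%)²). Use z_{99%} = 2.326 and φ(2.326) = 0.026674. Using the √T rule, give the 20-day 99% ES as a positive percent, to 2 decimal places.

σ_{20d} = 1.79% × √20 = 8.005%.
ES multiplier = φ(z)/(1−α) = 0.026674/0.01 = 2.667.
ES = 8.005% × 2.667 = 21.349%.

21.35%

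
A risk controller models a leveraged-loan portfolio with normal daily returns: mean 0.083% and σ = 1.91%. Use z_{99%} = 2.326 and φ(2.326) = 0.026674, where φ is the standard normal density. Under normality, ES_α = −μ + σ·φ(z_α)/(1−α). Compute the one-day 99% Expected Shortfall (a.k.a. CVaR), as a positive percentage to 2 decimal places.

5.01%

Tail multiplier: φ(z)/(1−α) = 0.026674 / 0.01 = 2.667.
ES = −(0.083%) + 1.91% × 2.667 = 5.011%.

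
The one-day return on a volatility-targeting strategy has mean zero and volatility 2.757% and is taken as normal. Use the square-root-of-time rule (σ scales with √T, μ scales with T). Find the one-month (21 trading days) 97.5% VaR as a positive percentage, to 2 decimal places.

At 97.5%, z = 1.960.
σ_{21d} = 2.757% × √21 = 12.634%.
VaR = 1.960 × 12.634% = 24.763%.

24.76%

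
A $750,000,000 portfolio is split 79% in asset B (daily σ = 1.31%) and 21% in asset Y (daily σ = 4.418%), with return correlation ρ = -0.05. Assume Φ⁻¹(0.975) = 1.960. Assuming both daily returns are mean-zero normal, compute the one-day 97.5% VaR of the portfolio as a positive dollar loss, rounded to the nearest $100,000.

$19,900,000

σ_p² = 0.79²·1.31² + 0.21²·4.418² + 2·-0.05·0.79·0.21·1.31·4.418 = 1.8358 (%²).
σ_p = √1.8358 = 1.355%.
VaR = 1.960 × 1.355% = 2.656%; on $750,000,000 that is $19,920,000.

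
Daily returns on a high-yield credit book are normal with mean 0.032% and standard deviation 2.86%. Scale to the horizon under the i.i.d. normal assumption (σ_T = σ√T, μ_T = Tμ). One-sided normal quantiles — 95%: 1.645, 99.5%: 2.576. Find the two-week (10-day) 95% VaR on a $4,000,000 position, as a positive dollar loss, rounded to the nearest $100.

$582,300

σ_{10d} = 2.86% × √10 = 9.044%; μ_{10d} = 10 × 0.032% = 0.320%.
VaR = −(0.320%) + 1.645 × 9.044% = 14.557%.
On $4,000,000: 0.14557 × $4,000,000 = $582,280.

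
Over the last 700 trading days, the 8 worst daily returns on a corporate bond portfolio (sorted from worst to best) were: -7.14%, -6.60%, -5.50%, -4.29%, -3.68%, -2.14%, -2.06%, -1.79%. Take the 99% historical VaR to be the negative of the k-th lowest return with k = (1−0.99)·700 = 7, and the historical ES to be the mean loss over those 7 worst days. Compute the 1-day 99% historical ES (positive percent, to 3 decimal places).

4.487%

The 7 worst returns sum to -31.41%.
ES = −(-31.41%) / 7 = 4.4871…% ≈ 4.487%.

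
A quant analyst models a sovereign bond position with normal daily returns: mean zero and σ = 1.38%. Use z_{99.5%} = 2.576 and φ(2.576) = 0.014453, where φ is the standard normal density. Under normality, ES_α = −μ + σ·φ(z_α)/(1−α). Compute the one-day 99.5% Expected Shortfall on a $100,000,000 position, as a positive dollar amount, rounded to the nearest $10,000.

Tail multiplier: φ(z)/(1−α) = 0.014453 / 0.005 = 2.891.
ES = 1.38% × 2.891 = 3.990%.
On $100,000,000: 0.03990 × $100,000,000 = $3,990,000.

$3,990,000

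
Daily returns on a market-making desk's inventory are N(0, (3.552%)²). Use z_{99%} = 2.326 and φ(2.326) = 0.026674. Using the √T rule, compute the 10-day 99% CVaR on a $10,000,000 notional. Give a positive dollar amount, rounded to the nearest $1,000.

$2,996,000

σ_{10d} = 3.552% × √10 = 11.232%.
ES multiplier = φ(z)/(1−α) = 0.026674/0.01 = 2.667.
ES = 11.232% × 2.667 = 29.956%; on $10,000,000: $2,995,600.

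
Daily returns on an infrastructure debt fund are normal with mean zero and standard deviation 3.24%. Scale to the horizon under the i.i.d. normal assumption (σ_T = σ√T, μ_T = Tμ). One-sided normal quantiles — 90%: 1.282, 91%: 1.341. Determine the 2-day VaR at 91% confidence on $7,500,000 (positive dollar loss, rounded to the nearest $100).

σ_{2d} = 3.24% × √2 = 4.582%.
VaR = 1.341 × 4.582% = 6.144%.
On $7,500,000: 0.06144 × $7,500,000 = $460,800.

$460,800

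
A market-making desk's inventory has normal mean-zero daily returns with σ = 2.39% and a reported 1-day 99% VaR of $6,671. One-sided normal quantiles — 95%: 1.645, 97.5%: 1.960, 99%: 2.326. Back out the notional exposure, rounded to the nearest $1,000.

VaR as a fraction of value: z·σ = 2.326 × 2.39% = 5.55914%.
Position = $6,671 / 0.0555914 = $120,001.

$120,000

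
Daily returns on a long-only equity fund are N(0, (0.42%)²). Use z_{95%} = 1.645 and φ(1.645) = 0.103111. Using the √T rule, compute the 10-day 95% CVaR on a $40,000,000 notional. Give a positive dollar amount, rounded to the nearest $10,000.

$1,100,000

σ_{10d} = 0.42% × √10 = 1.328%.
ES multiplier = φ(z)/(1−α) = 0.103111/0.05 = 2.062.
ES = 1.328% × 2.062 = 2.738%; on $40,000,000: $1,095,200.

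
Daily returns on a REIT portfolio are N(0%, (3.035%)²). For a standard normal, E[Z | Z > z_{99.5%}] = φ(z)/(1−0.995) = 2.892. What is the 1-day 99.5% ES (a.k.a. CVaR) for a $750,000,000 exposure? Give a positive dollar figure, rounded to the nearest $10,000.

ES = 3.035% × 2.892 = 8.777%.
On $750,000,000: 0.08777 × $750,000,000 = $65,827,500.

$65,830,000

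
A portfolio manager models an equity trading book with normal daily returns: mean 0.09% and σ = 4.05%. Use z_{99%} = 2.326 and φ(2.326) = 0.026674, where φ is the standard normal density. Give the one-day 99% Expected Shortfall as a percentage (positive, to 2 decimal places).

Tail multiplier: φ(z)/(1−α) = 0.026674 / 0.01 = 2.667.
ES = −(0.09%) + 4.05% × 2.667 = 10.711%.

10.71%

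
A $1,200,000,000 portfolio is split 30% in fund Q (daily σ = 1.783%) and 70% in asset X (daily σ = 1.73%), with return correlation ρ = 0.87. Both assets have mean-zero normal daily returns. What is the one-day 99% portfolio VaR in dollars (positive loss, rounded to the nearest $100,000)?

$47,400,000

σ_p² = 0.3²·1.783² + 0.7²·1.73² + 2·0.87·0.3·0.7·1.783·1.73 = 2.8797 (%²).
σ_p = √2.8797 = 1.697%.
At 99%, z = 2.326.
VaR = 2.326 × 1.697% = 3.947%; on $1,200,000,000 that is $47,364,000.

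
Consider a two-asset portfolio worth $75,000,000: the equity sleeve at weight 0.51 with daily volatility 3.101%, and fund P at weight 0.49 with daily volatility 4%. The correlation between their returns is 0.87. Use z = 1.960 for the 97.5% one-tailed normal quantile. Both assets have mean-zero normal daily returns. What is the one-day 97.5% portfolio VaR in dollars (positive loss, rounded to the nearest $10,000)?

σ_p² = 0.51²·3.101² + 0.49²·4² + 2·0.87·0.51·0.49·3.101·4 = 11.7364 (%²).
σ_p = √11.7364 = 3.426%.
VaR = 1.960 × 3.426% = 6.715%; on $75,000,000 that is $5,036,250.

$5,040,000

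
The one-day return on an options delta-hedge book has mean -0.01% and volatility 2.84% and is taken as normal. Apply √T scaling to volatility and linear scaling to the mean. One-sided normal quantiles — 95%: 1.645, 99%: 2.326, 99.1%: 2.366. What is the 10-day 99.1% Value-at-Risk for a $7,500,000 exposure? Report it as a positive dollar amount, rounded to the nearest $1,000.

σ_{10d} = 2.84% × √10 = 8.981%; μ_{10d} = 10 × -0.01% = -0.100%.
VaR = −(-0.100%) + 2.366 × 8.981% = 21.349%.
On $7,500,000: 0.21349 × $7,500,000 = $1,601,175.

$1,601,000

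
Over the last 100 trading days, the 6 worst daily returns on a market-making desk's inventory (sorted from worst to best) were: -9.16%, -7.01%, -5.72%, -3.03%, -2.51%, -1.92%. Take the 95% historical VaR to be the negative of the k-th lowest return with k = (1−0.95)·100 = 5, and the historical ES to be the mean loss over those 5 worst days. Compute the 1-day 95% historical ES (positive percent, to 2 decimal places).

5.49%

The 5 worst returns sum to -27.43%.
ES = −(-27.43%) / 5 = 5.486% ≈ 5.49%.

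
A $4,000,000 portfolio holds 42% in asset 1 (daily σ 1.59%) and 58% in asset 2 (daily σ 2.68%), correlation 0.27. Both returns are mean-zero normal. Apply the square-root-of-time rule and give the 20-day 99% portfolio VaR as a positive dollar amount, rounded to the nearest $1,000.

σ_p = √(0.42²·1.59² + 0.58²·2.68² + 2·0.27·0.42·0.58·1.59·2.68) = 1.850%.
σ_{20d} = 1.850% × √20 = 8.273%.
z(99%) = 2.326.
VaR = 2.326 × 8.273% = 19.243%; on $4,000,000 that is $769,720.

$770,000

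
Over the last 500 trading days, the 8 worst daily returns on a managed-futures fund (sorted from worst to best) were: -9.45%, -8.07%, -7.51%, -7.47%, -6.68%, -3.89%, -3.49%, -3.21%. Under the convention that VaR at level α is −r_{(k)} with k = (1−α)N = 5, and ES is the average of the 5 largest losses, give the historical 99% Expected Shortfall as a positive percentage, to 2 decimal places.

The 5 worst returns sum to -39.18%.
ES = −(-39.18%) / 5 = 7.836% ≈ 7.84%.

7.84%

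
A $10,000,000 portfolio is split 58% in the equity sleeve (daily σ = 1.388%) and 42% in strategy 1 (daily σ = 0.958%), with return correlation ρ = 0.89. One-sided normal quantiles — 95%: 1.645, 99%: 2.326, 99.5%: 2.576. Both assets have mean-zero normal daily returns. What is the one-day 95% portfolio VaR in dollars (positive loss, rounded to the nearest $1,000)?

σ_p² = 0.58²·1.388² + 0.42²·0.958² + 2·0.89·0.58·0.42·1.388·0.958 = 1.3866 (%²).
σ_p = √1.3866 = 1.178%.
VaR = 1.645 × 1.178% = 1.938%; on $10,000,000 that is $193,800.

$194,000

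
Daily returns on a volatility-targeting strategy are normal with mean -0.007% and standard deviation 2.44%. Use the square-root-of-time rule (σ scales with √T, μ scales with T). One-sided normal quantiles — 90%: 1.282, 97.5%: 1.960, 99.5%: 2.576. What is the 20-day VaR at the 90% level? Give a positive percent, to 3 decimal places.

σ_{20d} = 2.44% × √20 = 10.912%; μ_{20d} = 20 × -0.007% = -0.140%.
VaR = −(-0.140%) + 1.282 × 10.912% = 14.129%.

14.129%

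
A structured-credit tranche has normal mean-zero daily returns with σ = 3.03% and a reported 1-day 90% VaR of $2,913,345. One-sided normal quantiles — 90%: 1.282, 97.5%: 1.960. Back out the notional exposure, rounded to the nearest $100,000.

VaR as a fraction of value: z·σ = 1.282 × 3.03% = 3.88446%.
Position = $2,913,345 / 0.0388446 = $75,000,000.

$75,000,000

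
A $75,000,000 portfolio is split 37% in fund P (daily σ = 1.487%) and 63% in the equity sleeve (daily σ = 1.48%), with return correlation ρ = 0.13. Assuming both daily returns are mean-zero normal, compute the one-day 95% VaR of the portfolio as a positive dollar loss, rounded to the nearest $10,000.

$1,410,000

σ_p² = 0.37²·1.487² + 0.63²·1.48² + 2·0.13·0.37·0.63·1.487·1.48 = 1.3055 (%²).
σ_p = √1.3055 = 1.143%.
At 95%, z = 1.645.
VaR = 1.645 × 1.143% = 1.880%; on $75,000,000 that is $1,410,000.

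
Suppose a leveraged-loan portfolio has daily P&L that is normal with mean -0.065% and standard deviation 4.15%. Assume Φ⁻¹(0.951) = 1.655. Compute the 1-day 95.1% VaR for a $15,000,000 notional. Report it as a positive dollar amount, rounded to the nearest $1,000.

$1,040,000

VaR = −μ + z·σ = −(-0.065%) + 1.655 × 4.15% = 6.933%.
On $15,000,000: 0.06933 × $15,000,000 = $1,039,950.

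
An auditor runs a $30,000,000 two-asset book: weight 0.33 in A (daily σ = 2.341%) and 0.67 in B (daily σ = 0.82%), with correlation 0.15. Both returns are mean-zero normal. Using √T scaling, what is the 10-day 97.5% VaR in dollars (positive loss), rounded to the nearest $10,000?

$1,880,000

σ_p = √(0.33²·2.341² + 0.67²·0.82² + 2·0.15·0.33·0.67·2.341·0.82) = 1.013%.
σ_{10d} = 1.013% × √10 = 3.203%.
z(97.5%) = 1.960.
VaR = 1.960 × 3.203% = 6.278%; on $30,000,000 that is $1,883,400.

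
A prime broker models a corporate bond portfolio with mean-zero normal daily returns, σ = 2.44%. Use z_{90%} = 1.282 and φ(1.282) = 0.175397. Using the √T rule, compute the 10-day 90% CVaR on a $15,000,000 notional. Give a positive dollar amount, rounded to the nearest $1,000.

$2,030,000

σ_{10d} = 2.44% × √10 = 7.716%.
ES multiplier = φ(z)/(1−α) = 0.175397/0.1 = 1.754.
ES = 7.716% × 1.754 = 13.534%; on $15,000,000: $2,030,100.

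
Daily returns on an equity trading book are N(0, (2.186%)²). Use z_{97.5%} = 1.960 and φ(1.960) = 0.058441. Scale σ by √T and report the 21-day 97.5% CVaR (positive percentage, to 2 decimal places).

σ_{21d} = 2.186% × √21 = 10.018%.
ES multiplier = φ(z)/(1−α) = 0.058441/0.025 = 2.338.
ES = 10.018% × 2.338 = 23.422%.

23.42%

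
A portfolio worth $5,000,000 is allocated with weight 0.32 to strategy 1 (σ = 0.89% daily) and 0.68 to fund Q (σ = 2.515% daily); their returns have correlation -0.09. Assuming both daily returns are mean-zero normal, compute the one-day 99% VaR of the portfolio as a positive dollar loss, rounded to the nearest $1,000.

σ_p² = 0.32²·0.89² + 0.68²·2.515² + 2·-0.09·0.32·0.68·0.89·2.515 = 2.9182 (%²).
σ_p = √2.9182 = 1.708%.
At 99%, z = 2.326.
VaR = 2.326 × 1.708% = 3.973%; on $5,000,000 that is $198,650.

$199,000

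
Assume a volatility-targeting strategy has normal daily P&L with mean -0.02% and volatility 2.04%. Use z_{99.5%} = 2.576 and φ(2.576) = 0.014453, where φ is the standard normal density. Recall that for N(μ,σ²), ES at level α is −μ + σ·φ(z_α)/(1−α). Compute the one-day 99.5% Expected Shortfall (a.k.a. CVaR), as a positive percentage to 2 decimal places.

5.92%

Tail multiplier: φ(z)/(1−α) = 0.014453 / 0.005 = 2.891.
ES = −(-0.02%) + 2.04% × 2.891 = 5.918%.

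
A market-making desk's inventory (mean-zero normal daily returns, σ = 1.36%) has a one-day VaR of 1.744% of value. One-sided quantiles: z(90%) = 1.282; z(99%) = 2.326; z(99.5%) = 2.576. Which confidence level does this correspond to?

Implied z = VaR/σ = 1.744 / 1.36 = 1.282.
This matches z(90%) = 1.282.

90%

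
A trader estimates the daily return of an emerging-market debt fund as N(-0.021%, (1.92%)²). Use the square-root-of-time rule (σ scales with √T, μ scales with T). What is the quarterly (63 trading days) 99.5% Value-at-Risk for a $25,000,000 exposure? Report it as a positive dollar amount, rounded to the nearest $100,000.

At 99.5%, z = 2.576.
σ_{63d} = 1.92% × √63 = 15.240%; μ_{63d} = 63 × -0.021% = -1.323%.
VaR = −(-1.323%) + 2.576 × 15.240% = 40.581%.
On $25,000,000: 0.40581 × $25,000,000 = $10,145,250.

$10,100,000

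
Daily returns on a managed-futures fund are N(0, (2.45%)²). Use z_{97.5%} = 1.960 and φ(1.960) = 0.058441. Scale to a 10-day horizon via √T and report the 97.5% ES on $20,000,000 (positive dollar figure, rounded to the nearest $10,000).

$3,620,000

σ_{10d} = 2.45% × √10 = 7.748%.
ES multiplier = φ(z)/(1−α) = 0.058441/0.025 = 2.338.
ES = 7.748% × 2.338 = 18.115%; on $20,000,000: $3,623,000.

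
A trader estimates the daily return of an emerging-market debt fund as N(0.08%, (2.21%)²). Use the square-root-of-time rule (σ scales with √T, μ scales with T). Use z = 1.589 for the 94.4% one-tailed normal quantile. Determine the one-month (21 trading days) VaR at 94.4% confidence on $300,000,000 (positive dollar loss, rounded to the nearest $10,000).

$43,240,000

σ_{21d} = 2.21% × √21 = 10.127%; μ_{21d} = 21 × 0.08% = 1.680%.
VaR = −(1.680%) + 1.589 × 10.127% = 14.412%.
On $300,000,000: 0.14412 × $300,000,000 = $43,236,000.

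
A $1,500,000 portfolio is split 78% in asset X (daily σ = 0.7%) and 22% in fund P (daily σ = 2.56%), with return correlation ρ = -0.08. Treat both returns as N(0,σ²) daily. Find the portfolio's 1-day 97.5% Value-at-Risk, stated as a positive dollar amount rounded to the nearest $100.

$22,100

σ_p² = 0.78²·0.7² + 0.22²·2.56² + 2·-0.08·0.78·0.22·0.7·2.56 = 0.5661 (%²).
σ_p = √0.5661 = 0.752%.
At 97.5%, z = 1.960.
VaR = 1.960 × 0.752% = 1.474%; on $1,500,000 that is $22,110.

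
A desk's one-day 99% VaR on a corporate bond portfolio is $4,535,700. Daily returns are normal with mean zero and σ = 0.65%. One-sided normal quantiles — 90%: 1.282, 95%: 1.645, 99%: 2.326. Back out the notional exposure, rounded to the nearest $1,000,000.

$300,000,000

VaR as a fraction of value: z·σ = 2.326 × 0.65% = 1.5119%.
Position = $4,535,700 / 0.015119 = $300,000,000.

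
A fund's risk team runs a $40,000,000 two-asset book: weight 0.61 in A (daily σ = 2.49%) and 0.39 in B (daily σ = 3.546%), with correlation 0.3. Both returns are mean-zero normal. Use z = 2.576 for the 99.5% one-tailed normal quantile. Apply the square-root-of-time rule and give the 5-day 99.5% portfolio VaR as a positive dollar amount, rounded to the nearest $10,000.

σ_p = √(0.61²·2.49² + 0.39²·3.546² + 2·0.3·0.61·0.39·2.49·3.546) = 2.341%.
σ_{5d} = 2.341% × √5 = 5.235%.
VaR = 2.576 × 5.235% = 13.485%; on $40,000,000 that is $5,394,000.

$5,390,000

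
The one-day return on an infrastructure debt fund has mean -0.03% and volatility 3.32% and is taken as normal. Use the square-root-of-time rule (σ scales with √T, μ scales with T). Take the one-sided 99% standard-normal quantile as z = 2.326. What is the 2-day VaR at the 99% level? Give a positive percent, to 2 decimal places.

σ_{2d} = 3.32% × √2 = 4.695%; μ_{2d} = 2 × -0.03% = -0.060%.
VaR = −(-0.060%) + 2.326 × 4.695% = 10.981%.

10.98%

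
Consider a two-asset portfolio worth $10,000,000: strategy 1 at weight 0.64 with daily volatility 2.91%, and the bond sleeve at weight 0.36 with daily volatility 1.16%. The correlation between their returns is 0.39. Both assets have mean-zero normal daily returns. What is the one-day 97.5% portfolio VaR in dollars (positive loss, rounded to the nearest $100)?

σ_p² = 0.64²·2.91² + 0.36²·1.16² + 2·0.39·0.64·0.36·2.91·1.16 = 4.2496 (%²).
σ_p = √4.2496 = 2.061%.
At 97.5%, z = 1.960.
VaR = 1.960 × 2.061% = 4.040%; on $10,000,000 that is $404,000.

$404,000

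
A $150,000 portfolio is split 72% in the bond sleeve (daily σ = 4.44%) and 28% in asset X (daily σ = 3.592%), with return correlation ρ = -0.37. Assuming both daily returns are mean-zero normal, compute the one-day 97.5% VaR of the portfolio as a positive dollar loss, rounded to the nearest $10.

$8,750

σ_p² = 0.72²·4.44² + 0.28²·3.592² + 2·-0.37·0.72·0.28·4.44·3.592 = 8.8518 (%²).
σ_p = √8.8518 = 2.975%.
At 97.5%, z = 1.960.
VaR = 1.960 × 2.975% = 5.831%; on $150,000 that is $8,746.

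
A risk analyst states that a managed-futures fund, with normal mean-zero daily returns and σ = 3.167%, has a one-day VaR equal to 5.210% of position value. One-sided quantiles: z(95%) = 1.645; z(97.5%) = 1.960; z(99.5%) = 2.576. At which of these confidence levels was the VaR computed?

Implied z = VaR/σ = 5.210 / 3.167 = 1.645.
This matches z(95%) = 1.645.

95%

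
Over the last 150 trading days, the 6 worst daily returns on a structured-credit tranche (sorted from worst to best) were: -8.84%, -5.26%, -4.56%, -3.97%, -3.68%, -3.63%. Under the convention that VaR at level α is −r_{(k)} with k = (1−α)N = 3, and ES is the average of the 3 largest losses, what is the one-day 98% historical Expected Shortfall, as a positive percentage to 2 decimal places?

The 3 worst returns sum to -18.66%.
ES = −(-18.66%) / 3 = 6.22%.

6.22%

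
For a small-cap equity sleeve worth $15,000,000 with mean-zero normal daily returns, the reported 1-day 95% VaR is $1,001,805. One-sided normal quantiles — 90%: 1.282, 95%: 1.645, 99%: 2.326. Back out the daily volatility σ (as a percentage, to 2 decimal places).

VaR as a fraction: $1,001,805 / $15,000,000 = 6.679%.
σ = VaR / z = 6.679% / 1.645 = 4.060%.

4.06%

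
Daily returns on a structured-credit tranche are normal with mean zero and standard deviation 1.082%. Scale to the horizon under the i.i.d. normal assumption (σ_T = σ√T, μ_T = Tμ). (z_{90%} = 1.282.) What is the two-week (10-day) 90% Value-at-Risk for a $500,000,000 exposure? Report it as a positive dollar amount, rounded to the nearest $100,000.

$21,900,000

σ_{10d} = 1.082% × √10 = 3.422%.
VaR = 1.282 × 3.422% = 4.387%.
On $500,000,000: 0.04387 × $500,000,000 = $21,935,000.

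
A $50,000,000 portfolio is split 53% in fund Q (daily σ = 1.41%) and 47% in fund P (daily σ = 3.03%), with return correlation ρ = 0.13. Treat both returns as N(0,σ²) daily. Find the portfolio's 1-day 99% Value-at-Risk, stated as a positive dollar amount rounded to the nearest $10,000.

$1,970,000

σ_p² = 0.53²·1.41² + 0.47²·3.03² + 2·0.13·0.53·0.47·1.41·3.03 = 2.8632 (%²).
σ_p = √2.8632 = 1.692%.
At 99%, z = 2.326.
VaR = 2.326 × 1.692% = 3.936%; on $50,000,000 that is $1,968,000.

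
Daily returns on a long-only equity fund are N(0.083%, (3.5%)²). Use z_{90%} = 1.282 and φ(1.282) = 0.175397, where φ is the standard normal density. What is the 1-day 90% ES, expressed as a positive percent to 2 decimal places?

Tail multiplier: φ(z)/(1−α) = 0.175397 / 0.1 = 1.754.
ES = −(0.083%) + 3.5% × 1.754 = 6.056%.

6.06%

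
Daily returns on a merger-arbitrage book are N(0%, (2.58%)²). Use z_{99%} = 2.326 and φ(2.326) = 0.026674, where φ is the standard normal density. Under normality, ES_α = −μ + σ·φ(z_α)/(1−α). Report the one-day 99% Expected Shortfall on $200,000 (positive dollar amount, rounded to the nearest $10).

$13,760

Tail multiplier: φ(z)/(1−α) = 0.026674 / 0.01 = 2.667.
ES = 2.58% × 2.667 = 6.881%.
On $200,000: 0.06881 × $200,000 = $13,762.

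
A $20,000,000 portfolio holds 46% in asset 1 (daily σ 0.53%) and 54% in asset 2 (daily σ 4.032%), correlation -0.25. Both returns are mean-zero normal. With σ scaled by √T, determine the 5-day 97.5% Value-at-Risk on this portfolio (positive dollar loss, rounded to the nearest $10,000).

σ_p = √(0.46²·0.53² + 0.54²·4.032² + 2·-0.25·0.46·0.54·0.53·4.032) = 2.129%.
σ_{5d} = 2.129% × √5 = 4.761%.
z(97.5%) = 1.960.
VaR = 1.960 × 4.761% = 9.332%; on $20,000,000 that is $1,866,400.

$1,870,000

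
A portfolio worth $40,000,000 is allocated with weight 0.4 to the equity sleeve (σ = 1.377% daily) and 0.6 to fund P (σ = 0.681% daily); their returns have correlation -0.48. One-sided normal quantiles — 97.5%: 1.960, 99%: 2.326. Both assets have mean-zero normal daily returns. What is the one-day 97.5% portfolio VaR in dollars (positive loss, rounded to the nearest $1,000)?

σ_p² = 0.4²·1.377² + 0.6²·0.681² + 2·-0.48·0.4·0.6·1.377·0.681 = 0.2543 (%²).
σ_p = √0.2543 = 0.504%.
VaR = 1.960 × 0.504% = 0.988%; on $40,000,000 that is $395,200.

$395,000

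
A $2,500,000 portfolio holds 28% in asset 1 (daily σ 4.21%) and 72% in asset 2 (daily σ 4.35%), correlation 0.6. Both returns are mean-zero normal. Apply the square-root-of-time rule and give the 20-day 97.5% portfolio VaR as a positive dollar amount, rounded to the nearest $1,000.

σ_p = √(0.28²·4.21² + 0.72²·4.35² + 2·0.6·0.28·0.72·4.21·4.35) = 3.953%.
σ_{20d} = 3.953% × √20 = 17.678%.
z(97.5%) = 1.960.
VaR = 1.960 × 17.678% = 34.649%; on $2,500,000 that is $866,225.

$866,000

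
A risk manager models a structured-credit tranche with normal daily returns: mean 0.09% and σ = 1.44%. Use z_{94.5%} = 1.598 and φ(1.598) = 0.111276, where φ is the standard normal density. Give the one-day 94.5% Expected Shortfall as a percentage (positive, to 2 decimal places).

2.82%

Tail multiplier: φ(z)/(1−α) = 0.111276 / 0.055 = 2.023.
ES = −(0.09%) + 1.44% × 2.023 = 2.823%.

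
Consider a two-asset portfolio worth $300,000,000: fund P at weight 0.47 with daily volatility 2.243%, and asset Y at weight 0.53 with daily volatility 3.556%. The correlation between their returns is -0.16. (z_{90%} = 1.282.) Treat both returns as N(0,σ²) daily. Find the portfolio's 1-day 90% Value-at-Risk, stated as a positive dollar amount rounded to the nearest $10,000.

$7,720,000

σ_p² = 0.47²·2.243² + 0.53²·3.556² + 2·-0.16·0.47·0.53·2.243·3.556 = 4.0276 (%²).
σ_p = √4.0276 = 2.007%.
VaR = 1.282 × 2.007% = 2.573%; on $300,000,000 that is $7,719,000.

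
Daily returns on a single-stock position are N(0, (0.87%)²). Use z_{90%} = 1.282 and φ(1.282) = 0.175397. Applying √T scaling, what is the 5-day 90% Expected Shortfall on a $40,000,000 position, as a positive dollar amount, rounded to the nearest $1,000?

σ_{5d} = 0.87% × √5 = 1.945%.
ES multiplier = φ(z)/(1−α) = 0.175397/0.1 = 1.754.
ES = 1.945% × 1.754 = 3.412%; on $40,000,000: $1,364,800.

$1,365,000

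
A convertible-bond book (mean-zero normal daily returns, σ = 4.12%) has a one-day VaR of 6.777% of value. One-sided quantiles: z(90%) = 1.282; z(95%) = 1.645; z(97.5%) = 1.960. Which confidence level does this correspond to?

Implied z = VaR/σ = 6.777 / 4.12 = 1.645.
This matches z(95%) = 1.645.

95%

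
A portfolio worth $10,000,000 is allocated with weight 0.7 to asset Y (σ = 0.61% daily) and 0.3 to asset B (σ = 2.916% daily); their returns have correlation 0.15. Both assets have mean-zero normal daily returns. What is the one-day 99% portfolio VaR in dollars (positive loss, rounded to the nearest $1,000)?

σ_p² = 0.7²·0.61² + 0.3²·2.916² + 2·0.15·0.7·0.3·0.61·2.916 = 1.0597 (%²).
σ_p = √1.0597 = 1.029%.
At 99%, z = 2.326.
VaR = 2.326 × 1.029% = 2.393%; on $10,000,000 that is $239,300.

$239,000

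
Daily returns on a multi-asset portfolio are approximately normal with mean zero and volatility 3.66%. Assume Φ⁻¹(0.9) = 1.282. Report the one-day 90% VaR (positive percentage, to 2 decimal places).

VaR = z·σ = 1.282 × 3.66% = 4.692%.

4.69%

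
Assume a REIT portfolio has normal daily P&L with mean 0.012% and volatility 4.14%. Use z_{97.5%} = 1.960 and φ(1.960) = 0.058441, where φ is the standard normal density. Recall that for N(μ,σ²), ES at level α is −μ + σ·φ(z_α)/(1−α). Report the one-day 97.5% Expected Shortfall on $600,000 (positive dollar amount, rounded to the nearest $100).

Tail multiplier: φ(z)/(1−α) = 0.058441 / 0.025 = 2.338.
ES = −(0.012%) + 4.14% × 2.338 = 9.667%.
On $600,000: 0.09667 × $600,000 = $58,002.

$58,000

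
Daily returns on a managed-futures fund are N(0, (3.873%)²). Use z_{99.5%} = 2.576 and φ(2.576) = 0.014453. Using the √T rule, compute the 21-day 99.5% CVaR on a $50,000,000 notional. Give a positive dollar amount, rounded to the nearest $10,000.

$25,650,000

σ_{21d} = 3.873% × √21 = 17.748%.
ES multiplier = φ(z)/(1−α) = 0.014453/0.005 = 2.891.
ES = 17.748% × 2.891 = 51.309%; on $50,000,000: $25,654,500.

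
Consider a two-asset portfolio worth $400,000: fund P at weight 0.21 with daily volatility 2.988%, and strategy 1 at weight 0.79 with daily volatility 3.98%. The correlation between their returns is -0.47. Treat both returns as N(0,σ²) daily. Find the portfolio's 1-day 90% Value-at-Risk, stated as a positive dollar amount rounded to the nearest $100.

σ_p² = 0.21²·2.988² + 0.79²·3.98² + 2·-0.47·0.21·0.79·2.988·3.98 = 8.4252 (%²).
σ_p = √8.4252 = 2.903%.
At 90%, z = 1.282.
VaR = 1.282 × 2.903% = 3.722%; on $400,000 that is $14,888.

$14,900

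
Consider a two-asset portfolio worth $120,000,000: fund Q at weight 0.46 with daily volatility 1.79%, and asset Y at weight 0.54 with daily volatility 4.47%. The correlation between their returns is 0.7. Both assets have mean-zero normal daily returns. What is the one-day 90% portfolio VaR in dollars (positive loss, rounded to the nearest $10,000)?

σ_p² = 0.46²·1.79² + 0.54²·4.47² + 2·0.7·0.46·0.54·1.79·4.47 = 9.2870 (%²).
σ_p = √9.2870 = 3.047%.
At 90%, z = 1.282.
VaR = 1.282 × 3.047% = 3.906%; on $120,000,000 that is $4,687,200.

$4,690,000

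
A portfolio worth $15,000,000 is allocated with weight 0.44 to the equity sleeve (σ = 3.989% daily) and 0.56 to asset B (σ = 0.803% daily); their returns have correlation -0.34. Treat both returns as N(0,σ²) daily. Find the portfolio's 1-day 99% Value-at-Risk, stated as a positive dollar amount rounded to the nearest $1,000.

$578,000

σ_p² = 0.44²·3.989² + 0.56²·0.803² + 2·-0.34·0.44·0.56·3.989·0.803 = 2.7461 (%²).
σ_p = √2.7461 = 1.657%.
At 99%, z = 2.326.
VaR = 2.326 × 1.657% = 3.854%; on $15,000,000 that is $578,100.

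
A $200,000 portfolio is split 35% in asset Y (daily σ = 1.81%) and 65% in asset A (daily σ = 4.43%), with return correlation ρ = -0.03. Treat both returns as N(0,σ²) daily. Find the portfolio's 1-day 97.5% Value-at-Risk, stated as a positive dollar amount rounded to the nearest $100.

$11,500

σ_p² = 0.35²·1.81² + 0.65²·4.43² + 2·-0.03·0.35·0.65·1.81·4.43 = 8.5834 (%²).
σ_p = √8.5834 = 2.930%.
At 97.5%, z = 1.960.
VaR = 1.960 × 2.930% = 5.743%; on $200,000 that is $11,486.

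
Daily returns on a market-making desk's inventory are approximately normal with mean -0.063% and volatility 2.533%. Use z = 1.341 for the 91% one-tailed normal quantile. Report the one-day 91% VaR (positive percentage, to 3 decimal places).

3.460%

VaR = −μ + z·σ = −(-0.063%) + 1.341 × 2.533% = 3.460%.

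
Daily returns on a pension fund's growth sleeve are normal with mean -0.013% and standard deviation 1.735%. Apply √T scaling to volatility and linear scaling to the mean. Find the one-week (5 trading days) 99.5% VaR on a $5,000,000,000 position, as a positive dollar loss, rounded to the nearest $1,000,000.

At 99.5%, z = 2.576.
σ_{5d} = 1.735% × √5 = 3.880%; μ_{5d} = 5 × -0.013% = -0.065%.
VaR = −(-0.065%) + 2.576 × 3.880% = 10.060%.
On $5,000,000,000: 0.10060 × $5,000,000,000 = $503,000,000.

$503,000,000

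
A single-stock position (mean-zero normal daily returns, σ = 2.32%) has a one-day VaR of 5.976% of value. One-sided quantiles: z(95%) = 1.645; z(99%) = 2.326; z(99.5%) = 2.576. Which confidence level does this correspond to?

99.5%

Implied z = VaR/σ = 5.976 / 2.32 = 2.576.
This matches z(99.5%) = 2.576.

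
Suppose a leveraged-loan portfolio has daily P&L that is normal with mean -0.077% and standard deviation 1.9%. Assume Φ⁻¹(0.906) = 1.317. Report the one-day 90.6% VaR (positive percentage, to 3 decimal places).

2.579%

VaR = −μ + z·σ = −(-0.077%) + 1.317 × 1.9% = 2.579%.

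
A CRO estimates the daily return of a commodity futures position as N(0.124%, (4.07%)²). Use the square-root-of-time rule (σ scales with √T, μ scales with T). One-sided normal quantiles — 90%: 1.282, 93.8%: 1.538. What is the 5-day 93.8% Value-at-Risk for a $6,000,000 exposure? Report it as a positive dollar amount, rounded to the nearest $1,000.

$803,000

σ_{5d} = 4.07% × √5 = 9.101%; μ_{5d} = 5 × 0.124% = 0.620%.
VaR = −(0.620%) + 1.538 × 9.101% = 13.377%.
On $6,000,000: 0.13377 × $6,000,000 = $802,620.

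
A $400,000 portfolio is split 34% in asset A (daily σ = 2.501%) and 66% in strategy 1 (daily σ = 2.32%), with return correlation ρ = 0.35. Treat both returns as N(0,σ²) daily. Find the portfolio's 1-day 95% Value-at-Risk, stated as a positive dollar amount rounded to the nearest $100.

$13,100

σ_p² = 0.34²·2.501² + 0.66²·2.32² + 2·0.35·0.34·0.66·2.501·2.32 = 3.9791 (%²).
σ_p = √3.9791 = 1.995%.
At 95%, z = 1.645.
VaR = 1.645 × 1.995% = 3.282%; on $400,000 that is $13,128.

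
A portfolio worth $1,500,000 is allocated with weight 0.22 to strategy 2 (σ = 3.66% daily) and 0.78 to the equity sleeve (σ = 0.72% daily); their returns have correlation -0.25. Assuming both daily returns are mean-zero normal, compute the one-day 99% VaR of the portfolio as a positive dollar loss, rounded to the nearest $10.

$29,970

σ_p² = 0.22²·3.66² + 0.78²·0.72² + 2·-0.25·0.22·0.78·3.66·0.72 = 0.7376 (%²).
σ_p = √0.7376 = 0.859%.
At 99%, z = 2.326.
VaR = 2.326 × 0.859% = 1.998%; on $1,500,000 that is $29,970.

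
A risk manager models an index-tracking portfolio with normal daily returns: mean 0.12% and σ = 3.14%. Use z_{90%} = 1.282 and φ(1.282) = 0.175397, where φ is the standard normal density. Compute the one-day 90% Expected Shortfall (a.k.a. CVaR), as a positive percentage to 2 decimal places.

5.39%

Tail multiplier: φ(z)/(1−α) = 0.175397 / 0.1 = 1.754.
ES = −(0.12%) + 3.14% × 1.754 = 5.388%.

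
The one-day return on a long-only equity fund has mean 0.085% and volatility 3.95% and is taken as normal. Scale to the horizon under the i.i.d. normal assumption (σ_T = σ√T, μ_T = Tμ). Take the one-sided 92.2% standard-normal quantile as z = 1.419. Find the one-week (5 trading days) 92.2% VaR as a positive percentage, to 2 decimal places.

12.11%

σ_{5d} = 3.95% × √5 = 8.832%; μ_{5d} = 5 × 0.085% = 0.425%.
VaR = −(0.425%) + 1.419 × 8.832% = 12.108%.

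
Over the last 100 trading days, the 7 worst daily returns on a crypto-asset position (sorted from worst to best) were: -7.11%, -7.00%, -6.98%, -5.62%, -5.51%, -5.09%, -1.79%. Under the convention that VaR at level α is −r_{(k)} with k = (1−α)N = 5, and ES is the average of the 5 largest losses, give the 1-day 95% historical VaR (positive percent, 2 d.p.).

k = 5; the 5th lowest return is -5.51%, so VaR = 5.51%.

5.51%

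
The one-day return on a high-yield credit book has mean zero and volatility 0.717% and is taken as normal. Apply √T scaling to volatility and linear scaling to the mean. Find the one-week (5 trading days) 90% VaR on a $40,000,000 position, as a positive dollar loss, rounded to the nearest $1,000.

$822,000

At 90%, z = 1.282.
σ_{5d} = 0.717% × √5 = 1.603%.
VaR = 1.282 × 1.603% = 2.055%.
On $40,000,000: 0.02055 × $40,000,000 = $822,000.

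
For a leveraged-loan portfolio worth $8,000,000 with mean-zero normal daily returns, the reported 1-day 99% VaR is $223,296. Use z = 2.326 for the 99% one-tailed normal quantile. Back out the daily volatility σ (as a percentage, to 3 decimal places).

VaR as a fraction: $223,296 / $8,000,000 = 2.791%.
σ = VaR / z = 2.791% / 2.326 = 1.200%.

1.200%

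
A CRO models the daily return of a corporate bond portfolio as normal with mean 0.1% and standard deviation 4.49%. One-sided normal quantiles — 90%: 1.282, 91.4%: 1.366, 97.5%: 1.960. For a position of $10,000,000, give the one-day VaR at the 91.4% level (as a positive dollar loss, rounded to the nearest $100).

$603,300

VaR = −μ + z·σ = −(0.1%) + 1.366 × 4.49% = 6.033%.
On $10,000,000: 0.06033 × $10,000,000 = $603,300.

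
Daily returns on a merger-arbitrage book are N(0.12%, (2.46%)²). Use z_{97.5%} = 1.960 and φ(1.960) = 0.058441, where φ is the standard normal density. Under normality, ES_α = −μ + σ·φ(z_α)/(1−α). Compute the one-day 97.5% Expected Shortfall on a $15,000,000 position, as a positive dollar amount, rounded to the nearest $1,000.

Tail multiplier: φ(z)/(1−α) = 0.058441 / 0.025 = 2.338.
ES = −(0.12%) + 2.46% × 2.338 = 5.631%.
On $15,000,000: 0.05631 × $15,000,000 = $844,650.

$845,000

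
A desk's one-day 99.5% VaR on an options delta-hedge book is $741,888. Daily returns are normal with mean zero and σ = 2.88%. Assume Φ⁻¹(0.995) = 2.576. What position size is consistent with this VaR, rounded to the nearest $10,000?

VaR as a fraction of value: z·σ = 2.576 × 2.88% = 7.41888%.
Position = $741,888 / 0.0741888 = $10,000,000.

$10,000,000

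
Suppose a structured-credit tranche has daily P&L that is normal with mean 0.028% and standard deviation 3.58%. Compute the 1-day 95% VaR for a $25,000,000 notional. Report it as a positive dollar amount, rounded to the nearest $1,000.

At 95% one-sided, z = 1.645.
VaR = −μ + z·σ = −(0.028%) + 1.645 × 3.58% = 5.861%.
On $25,000,000: 0.05861 × $25,000,000 = $1,465,250.

$1,465,000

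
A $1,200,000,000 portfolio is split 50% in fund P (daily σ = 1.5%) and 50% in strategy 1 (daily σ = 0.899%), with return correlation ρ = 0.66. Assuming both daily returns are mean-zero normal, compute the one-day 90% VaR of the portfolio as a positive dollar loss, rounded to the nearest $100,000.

σ_p² = 0.5²·1.5² + 0.5²·0.899² + 2·0.66·0.5·0.5·1.5·0.899 = 1.2096 (%²).
σ_p = √1.2096 = 1.100%.
At 90%, z = 1.282.
VaR = 1.282 × 1.100% = 1.410%; on $1,200,000,000 that is $16,920,000.

$16,900,000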